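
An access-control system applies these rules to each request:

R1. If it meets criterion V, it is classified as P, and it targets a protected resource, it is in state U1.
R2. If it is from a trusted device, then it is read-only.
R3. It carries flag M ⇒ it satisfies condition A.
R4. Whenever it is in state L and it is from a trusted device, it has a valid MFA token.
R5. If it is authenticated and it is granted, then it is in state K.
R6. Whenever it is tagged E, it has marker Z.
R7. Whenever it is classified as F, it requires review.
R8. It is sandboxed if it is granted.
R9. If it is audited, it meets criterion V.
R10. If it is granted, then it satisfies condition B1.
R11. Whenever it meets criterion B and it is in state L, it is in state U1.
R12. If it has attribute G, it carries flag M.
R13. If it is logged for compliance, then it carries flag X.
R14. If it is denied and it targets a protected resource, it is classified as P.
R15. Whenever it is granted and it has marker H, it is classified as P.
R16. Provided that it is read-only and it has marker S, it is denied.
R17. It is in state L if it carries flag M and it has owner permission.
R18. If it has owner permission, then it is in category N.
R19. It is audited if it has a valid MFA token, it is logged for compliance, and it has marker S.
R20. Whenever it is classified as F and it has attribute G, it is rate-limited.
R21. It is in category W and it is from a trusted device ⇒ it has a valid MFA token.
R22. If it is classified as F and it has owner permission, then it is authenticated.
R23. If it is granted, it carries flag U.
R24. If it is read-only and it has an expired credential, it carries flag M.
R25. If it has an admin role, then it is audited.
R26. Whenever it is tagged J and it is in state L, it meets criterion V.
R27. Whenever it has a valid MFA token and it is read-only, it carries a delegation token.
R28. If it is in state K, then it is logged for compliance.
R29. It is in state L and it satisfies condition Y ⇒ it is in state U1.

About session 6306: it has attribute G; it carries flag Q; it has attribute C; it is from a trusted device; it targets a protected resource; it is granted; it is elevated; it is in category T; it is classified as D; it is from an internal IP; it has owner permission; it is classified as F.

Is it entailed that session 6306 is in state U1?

Forward chaining from the given facts derives: is read-only, requires review, is sandboxed, satisfies condition B1, carries flag M, is in state L, is in category N, is rate-limited, is authenticated, carries flag U, satisfies condition A, has a valid MFA token, is in state K, carries a delegation token, is logged for compliance, carries flag X.
Rules concluding "it is in state U1": R1 needs "it meets criterion V"; R11 needs "it meets criterion B"; R29 needs "it satisfies condition Y" — none of these are established.

No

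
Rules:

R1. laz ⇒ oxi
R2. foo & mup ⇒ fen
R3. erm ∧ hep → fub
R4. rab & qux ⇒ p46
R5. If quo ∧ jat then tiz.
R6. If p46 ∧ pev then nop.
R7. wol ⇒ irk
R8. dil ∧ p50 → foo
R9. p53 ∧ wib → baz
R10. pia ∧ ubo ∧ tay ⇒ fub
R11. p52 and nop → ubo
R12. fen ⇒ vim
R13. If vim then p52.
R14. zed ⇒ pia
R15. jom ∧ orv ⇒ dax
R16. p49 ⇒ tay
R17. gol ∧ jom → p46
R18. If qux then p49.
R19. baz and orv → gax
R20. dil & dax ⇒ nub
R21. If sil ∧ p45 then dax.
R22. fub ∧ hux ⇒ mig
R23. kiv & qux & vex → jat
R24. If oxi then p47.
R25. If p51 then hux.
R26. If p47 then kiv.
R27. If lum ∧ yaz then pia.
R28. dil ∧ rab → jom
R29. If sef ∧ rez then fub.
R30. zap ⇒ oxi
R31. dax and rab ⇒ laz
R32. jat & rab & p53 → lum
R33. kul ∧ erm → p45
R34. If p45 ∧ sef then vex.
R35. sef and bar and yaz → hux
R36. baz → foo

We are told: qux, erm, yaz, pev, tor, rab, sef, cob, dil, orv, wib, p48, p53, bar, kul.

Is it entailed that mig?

Forward chaining from the given facts derives: p46, nop, baz, p49, gax, jom, p45, vex, hux, foo, dax, tay, nub, laz, oxi, p47, kiv, jat, lum, pia.
The only rule concluding mig is R22, which needs fub; that is never established.

No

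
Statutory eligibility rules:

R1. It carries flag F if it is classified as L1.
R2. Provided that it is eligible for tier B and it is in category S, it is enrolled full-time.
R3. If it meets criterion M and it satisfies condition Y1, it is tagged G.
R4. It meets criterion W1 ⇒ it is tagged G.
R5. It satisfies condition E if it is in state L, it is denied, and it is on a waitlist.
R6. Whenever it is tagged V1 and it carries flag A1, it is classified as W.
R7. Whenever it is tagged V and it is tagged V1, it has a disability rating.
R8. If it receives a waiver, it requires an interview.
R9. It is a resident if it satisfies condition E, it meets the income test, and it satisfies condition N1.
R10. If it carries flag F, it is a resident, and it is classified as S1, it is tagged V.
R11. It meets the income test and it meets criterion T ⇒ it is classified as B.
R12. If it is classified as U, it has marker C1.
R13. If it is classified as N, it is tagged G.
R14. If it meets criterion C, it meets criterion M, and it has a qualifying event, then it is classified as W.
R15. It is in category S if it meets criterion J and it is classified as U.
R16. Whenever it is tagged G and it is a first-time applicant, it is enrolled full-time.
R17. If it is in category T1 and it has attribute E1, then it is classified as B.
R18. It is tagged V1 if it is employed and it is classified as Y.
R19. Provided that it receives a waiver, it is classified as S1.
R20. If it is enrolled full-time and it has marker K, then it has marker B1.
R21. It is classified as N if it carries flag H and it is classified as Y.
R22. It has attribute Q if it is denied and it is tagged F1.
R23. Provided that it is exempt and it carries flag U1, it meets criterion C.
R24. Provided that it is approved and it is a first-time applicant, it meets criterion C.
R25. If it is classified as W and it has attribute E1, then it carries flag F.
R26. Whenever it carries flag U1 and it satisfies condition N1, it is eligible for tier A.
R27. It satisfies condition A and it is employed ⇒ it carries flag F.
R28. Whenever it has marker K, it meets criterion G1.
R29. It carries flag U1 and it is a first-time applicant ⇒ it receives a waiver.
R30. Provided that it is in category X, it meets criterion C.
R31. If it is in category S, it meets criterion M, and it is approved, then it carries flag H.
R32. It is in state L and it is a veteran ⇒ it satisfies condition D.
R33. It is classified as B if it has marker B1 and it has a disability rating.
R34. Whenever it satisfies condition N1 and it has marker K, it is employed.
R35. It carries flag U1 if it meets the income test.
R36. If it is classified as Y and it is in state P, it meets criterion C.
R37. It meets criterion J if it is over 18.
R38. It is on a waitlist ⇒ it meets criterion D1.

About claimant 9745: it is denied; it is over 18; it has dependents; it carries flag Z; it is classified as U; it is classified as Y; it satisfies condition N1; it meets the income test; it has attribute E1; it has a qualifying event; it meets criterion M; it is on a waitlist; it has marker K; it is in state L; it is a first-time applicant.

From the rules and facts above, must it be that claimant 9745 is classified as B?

Forward chaining from the given facts derives: satisfies condition E, is a resident, has marker C1, meets criterion G1, is employed, carries flag U1, meets criterion J, meets criterion D1, is in category S, is tagged V1, is eligible for tier A, receives a waiver, requires an interview, is classified as S1.
Rules concluding "it is classified as B": R11 needs "it meets criterion T"; R17 needs "it is in category T1"; R33 needs "it has marker B1" — none of these are established.

No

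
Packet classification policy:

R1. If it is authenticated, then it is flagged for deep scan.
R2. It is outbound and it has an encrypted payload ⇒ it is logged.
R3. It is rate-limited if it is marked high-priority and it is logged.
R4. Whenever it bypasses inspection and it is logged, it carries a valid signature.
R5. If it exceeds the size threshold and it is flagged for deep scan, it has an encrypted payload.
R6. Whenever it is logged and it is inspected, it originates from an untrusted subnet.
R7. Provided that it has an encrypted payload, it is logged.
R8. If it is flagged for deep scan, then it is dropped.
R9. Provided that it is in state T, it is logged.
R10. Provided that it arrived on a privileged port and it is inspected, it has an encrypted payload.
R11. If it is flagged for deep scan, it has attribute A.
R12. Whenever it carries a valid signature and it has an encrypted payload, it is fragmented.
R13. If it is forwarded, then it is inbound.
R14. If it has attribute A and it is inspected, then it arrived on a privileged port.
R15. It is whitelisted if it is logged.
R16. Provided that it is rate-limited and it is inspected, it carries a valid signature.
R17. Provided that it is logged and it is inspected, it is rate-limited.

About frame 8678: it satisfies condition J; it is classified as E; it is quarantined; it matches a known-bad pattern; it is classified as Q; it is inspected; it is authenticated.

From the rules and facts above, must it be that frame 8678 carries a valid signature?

Yes

By R1 (it is authenticated): it is flagged for deep scan.
By R11 (it is flagged for deep scan): it has attribute A.
By R14 (it has attribute A, it is inspected): it arrived on a privileged port.
By R10 (it arrived on a privileged port, it is inspected): it has an encrypted payload.
By R7 (it has an encrypted payload): it is logged.
By R17 (it is logged, it is inspected): it is rate-limited.
By R16 (it is rate-limited, it is inspected): it carries a valid signature.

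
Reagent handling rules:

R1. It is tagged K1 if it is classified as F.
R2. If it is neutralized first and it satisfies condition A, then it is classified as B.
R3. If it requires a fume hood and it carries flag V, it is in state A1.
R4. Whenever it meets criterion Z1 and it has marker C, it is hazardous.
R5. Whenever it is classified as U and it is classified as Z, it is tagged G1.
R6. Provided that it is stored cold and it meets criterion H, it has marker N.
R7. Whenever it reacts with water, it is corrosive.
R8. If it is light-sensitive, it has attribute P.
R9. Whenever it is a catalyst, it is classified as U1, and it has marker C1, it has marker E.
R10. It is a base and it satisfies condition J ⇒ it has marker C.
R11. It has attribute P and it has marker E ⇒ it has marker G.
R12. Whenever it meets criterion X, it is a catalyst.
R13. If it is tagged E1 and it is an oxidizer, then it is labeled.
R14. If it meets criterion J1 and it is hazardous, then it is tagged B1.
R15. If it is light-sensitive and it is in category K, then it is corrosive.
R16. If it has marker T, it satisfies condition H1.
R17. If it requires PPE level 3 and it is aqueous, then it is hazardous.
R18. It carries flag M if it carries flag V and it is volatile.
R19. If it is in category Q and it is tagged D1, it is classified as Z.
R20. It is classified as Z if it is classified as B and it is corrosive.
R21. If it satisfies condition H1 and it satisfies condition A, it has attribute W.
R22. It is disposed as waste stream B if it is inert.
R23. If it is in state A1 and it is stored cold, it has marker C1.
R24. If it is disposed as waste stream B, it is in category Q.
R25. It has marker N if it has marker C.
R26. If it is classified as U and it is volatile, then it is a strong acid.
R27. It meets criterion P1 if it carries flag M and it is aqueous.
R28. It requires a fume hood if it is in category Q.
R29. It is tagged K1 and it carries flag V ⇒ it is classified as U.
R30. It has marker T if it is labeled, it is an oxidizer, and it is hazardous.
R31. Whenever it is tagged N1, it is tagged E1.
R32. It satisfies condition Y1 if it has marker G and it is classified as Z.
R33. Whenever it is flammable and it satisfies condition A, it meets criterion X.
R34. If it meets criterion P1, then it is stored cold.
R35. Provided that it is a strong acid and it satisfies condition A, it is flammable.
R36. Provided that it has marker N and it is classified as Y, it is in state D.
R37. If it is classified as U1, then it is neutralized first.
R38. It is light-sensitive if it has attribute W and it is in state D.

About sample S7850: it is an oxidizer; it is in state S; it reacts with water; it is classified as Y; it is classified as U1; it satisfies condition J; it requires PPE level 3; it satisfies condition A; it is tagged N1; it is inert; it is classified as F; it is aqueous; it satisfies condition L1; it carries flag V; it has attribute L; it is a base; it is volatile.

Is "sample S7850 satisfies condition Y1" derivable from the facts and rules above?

By R1 (it is classified as F): it is tagged K1.
By R7 (it reacts with water): it is corrosive.
By R10 (it is a base, it satisfies condition J): it has marker C.
By R17 (it requires PPE level 3, it is aqueous): it is hazardous.
By R18 (it carries flag V, it is volatile): it carries flag M.
By R22 (it is inert): it is disposed as waste stream B.
By R24 (it is disposed as waste stream B): it is in category Q.
By R25 (it has marker C): it has marker N.
By R27 (it carries flag M, it is aqueous): it meets criterion P1.
By R28 (it is in category Q): it requires a fume hood.
By R29 (it is tagged K1, it carries flag V): it is classified as U.
By R31 (it is tagged N1): it is tagged E1.
By R34 (it meets criterion P1): it is stored cold.
By R36 (it has marker N, it is classified as Y): it is in state D.
By R37 (it is classified as U1): it is neutralized first.
By R2 (it is neutralized first, it satisfies condition A): it is classified as B.
By R3 (it requires a fume hood, it carries flag V): it is in state A1.
By R13 (it is tagged E1, it is an oxidizer): it is labeled.
By R20 (it is classified as B, it is corrosive): it is classified as Z.
By R23 (it is in state A1, it is stored cold): it has marker C1.
By R26 (it is classified as U, it is volatile): it is a strong acid.
By R30 (it is labeled, it is an oxidizer, it is hazardous): it has marker T.
By R35 (it is a strong acid, it satisfies condition A): it is flammable.
By R16 (it has marker T): it satisfies condition H1.
By R21 (it satisfies condition H1, it satisfies condition A): it has attribute W.
By R33 (it is flammable, it satisfies condition A): it meets criterion X.
By R38 (it has attribute W, it is in state D): it is light-sensitive.
By R8 (it is light-sensitive): it has attribute P.
By R12 (it meets criterion X): it is a catalyst.
By R9 (it is a catalyst, it is classified as U1, it has marker C1): it has marker E.
By R11 (it has attribute P, it has marker E): it has marker G.
By R32 (it has marker G, it is classified as Z): it satisfies condition Y1.

Yes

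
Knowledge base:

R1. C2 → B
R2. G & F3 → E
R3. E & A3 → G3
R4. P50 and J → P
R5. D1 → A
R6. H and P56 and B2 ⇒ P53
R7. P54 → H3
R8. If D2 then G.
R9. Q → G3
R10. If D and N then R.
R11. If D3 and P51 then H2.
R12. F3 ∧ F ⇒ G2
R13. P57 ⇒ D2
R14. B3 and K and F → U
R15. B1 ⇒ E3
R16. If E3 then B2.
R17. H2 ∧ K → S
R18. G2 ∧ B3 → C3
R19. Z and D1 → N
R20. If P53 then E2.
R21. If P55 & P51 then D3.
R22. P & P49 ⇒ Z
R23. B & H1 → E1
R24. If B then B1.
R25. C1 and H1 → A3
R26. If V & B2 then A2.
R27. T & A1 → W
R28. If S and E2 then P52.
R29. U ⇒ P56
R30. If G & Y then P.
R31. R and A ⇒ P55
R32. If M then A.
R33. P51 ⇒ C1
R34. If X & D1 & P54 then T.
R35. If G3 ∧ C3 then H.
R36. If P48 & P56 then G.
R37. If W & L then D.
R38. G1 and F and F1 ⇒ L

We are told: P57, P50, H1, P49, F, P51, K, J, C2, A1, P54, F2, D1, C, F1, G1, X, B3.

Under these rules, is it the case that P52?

No

Forward chaining from the given facts derives: B, P, A, H3, D2, U, Z, E1, B1, P56, C1, T, L, G, E3, B2, N, A3, W, D, R, P55, D3, H2, S.
The only rule concluding P52 is R28, which needs E2; that is never established.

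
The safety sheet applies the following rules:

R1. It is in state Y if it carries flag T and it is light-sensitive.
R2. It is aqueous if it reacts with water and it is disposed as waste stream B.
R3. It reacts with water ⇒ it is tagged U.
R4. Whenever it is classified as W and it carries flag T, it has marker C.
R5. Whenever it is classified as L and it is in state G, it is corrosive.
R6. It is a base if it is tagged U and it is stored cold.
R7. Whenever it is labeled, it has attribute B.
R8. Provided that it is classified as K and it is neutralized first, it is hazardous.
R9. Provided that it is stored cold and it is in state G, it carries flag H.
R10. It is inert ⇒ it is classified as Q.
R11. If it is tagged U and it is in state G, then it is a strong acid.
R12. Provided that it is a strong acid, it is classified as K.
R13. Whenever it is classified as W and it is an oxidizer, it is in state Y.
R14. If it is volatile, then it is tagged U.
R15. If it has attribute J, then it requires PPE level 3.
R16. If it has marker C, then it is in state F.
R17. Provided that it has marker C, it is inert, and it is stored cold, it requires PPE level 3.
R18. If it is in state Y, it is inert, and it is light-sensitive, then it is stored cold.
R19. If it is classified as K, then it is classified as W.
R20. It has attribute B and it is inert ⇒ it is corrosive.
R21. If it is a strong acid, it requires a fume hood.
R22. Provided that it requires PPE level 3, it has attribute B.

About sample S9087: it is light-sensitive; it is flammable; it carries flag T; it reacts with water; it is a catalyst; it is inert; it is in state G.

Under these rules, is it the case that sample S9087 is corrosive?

Yes

By R1 (it carries flag T, it is light-sensitive): it is in state Y.
By R3 (it reacts with water): it is tagged U.
By R11 (it is tagged U, it is in state G): it is a strong acid.
By R12 (it is a strong acid): it is classified as K.
By R18 (it is in state Y, it is inert, it is light-sensitive): it is stored cold.
By R19 (it is classified as K): it is classified as W.
By R4 (it is classified as W, it carries flag T): it has marker C.
By R17 (it has marker C, it is inert, it is stored cold): it requires PPE level 3.
By R22 (it requires PPE level 3): it has attribute B.
By R20 (it has attribute B, it is inert): it is corrosive.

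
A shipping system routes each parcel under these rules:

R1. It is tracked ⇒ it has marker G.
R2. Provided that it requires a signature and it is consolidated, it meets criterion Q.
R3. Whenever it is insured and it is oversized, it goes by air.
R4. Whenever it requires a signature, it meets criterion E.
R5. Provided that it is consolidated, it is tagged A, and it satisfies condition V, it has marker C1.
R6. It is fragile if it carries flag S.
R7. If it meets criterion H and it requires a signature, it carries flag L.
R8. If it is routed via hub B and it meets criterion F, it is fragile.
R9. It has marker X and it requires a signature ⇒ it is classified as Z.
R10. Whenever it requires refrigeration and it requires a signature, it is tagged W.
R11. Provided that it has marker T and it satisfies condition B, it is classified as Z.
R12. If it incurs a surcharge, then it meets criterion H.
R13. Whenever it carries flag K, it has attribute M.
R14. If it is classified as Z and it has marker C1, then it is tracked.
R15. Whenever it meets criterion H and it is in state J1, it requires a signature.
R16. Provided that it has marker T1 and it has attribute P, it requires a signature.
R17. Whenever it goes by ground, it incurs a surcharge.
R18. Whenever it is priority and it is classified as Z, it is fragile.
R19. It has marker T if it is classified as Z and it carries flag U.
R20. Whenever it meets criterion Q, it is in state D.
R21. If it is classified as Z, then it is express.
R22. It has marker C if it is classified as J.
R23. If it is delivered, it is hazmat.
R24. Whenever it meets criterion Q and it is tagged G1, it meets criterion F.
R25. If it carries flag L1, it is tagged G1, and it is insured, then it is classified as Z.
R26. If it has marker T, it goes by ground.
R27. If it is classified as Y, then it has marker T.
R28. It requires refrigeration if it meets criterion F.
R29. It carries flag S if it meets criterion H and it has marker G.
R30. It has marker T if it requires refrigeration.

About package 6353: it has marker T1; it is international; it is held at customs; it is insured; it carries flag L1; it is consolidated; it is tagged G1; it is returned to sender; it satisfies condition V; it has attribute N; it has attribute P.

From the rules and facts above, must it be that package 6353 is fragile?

Forward chaining from the given facts derives: requires a signature, is classified as Z, meets criterion Q, meets criterion E, is in state D, is express, meets criterion F, requires refrigeration, has marker T, is tagged W, goes by ground, incurs a surcharge, meets criterion H, carries flag L.
Rules concluding "it is fragile": R6 needs "it carries flag S"; R8 needs "it is routed via hub B"; R18 needs "it is priority" — none of these are established.

No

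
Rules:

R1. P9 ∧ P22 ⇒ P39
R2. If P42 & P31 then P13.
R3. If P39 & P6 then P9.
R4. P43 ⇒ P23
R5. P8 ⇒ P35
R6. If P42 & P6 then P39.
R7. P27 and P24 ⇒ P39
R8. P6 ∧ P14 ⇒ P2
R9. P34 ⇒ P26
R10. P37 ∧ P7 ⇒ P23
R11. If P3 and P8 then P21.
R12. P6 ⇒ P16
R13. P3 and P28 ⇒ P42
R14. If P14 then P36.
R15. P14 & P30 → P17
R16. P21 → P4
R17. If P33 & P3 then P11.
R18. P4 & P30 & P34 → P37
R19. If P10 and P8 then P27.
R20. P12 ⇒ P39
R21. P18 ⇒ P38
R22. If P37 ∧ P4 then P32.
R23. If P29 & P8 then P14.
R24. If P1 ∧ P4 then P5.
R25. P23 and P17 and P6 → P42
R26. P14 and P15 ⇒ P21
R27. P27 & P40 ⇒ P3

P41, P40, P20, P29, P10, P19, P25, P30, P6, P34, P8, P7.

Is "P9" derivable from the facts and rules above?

Yes

P27  (by R19: P10, P8)
P14  (by R23: P29, P8)
P3  (by R27: P27, P40)
P21  (by R11: P3, P8)
P17  (by R15: P14, P30)
P4  (by R16: P21)
P37  (by R18: P4, P30, P34)
P23  (by R10: P37, P7)
P42  (by R25: P23, P17, P6)
P39  (by R6: P42, P6)
P9  (by R3: P39, P6)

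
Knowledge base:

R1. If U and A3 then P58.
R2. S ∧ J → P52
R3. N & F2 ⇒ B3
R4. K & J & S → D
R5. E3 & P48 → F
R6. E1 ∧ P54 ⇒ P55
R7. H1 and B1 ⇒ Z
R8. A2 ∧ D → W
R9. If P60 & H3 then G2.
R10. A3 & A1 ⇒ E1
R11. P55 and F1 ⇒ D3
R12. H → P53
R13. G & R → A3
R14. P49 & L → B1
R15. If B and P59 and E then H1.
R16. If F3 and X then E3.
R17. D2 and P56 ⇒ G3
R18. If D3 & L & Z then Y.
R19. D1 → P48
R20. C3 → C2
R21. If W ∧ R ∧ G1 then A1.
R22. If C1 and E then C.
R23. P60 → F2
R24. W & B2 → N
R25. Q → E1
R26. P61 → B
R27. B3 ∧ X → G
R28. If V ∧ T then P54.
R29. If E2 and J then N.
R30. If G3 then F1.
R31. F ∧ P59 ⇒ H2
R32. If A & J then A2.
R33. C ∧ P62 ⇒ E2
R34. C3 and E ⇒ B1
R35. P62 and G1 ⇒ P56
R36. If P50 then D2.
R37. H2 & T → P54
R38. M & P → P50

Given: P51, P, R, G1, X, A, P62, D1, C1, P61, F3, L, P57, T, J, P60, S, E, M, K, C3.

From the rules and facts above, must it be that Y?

Forward chaining from the given facts derives: P52, D, E3, P48, C2, C, F2, B, A2, E2, B1, P56, P50, F, W, A1, N, D2, B3, G3, G, F1, A3, E1.
The only rule concluding Y is R18, which needs D3; that is never established.

No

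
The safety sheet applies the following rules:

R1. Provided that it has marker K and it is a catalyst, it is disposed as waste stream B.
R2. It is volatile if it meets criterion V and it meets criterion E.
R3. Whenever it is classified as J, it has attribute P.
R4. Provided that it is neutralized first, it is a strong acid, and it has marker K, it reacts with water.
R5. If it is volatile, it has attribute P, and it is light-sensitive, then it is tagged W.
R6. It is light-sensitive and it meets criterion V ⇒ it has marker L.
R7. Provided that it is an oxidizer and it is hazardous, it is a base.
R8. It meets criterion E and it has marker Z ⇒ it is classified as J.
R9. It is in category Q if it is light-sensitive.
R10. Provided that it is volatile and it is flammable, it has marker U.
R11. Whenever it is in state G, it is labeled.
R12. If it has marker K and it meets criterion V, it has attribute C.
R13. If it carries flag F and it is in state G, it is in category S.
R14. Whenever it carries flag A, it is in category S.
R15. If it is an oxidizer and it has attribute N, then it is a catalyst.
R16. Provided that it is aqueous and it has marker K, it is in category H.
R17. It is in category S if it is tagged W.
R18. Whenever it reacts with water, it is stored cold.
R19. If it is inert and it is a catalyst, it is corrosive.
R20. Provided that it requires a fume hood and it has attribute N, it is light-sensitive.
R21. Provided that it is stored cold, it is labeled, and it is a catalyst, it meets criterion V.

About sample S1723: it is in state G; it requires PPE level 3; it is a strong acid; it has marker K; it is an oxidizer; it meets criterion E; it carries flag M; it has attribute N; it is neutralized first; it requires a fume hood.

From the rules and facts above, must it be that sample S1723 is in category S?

Forward chaining from the given facts derives: reacts with water, is labeled, is a catalyst, is stored cold, is light-sensitive, meets criterion V, is disposed as waste stream B, is volatile, has marker L, is in category Q, has attribute C.
Rules concluding "it is in category S": R13 needs "it carries flag F"; R14 needs "it carries flag A"; R17 needs "it is tagged W" — none of these are established.

No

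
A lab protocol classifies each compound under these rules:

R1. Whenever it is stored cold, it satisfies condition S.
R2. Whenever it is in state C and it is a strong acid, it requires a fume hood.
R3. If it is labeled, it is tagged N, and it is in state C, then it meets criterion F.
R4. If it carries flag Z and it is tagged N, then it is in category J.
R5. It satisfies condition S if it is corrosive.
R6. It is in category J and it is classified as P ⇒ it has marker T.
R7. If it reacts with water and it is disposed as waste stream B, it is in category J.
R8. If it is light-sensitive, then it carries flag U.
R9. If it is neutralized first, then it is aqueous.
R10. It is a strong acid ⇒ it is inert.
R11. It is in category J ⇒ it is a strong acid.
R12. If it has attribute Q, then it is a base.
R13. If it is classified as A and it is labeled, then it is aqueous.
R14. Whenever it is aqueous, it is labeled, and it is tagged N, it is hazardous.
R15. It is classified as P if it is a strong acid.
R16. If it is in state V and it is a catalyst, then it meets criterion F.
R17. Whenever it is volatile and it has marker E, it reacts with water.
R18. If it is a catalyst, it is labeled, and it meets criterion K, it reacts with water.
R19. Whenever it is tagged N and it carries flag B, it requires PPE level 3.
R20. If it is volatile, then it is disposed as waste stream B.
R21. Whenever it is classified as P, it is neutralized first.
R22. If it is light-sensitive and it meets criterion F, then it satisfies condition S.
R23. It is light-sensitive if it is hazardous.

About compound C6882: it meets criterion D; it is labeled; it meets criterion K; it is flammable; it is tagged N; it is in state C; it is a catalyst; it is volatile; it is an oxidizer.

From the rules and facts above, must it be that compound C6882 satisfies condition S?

By R3 (it is labeled, it is tagged N, it is in state C): it meets criterion F.
By R18 (it is a catalyst, it is labeled, it meets criterion K): it reacts with water.
By R20 (it is volatile): it is disposed as waste stream B.
By R7 (it reacts with water, it is disposed as waste stream B): it is in category J.
By R11 (it is in category J): it is a strong acid.
By R15 (it is a strong acid): it is classified as P.
By R21 (it is classified as P): it is neutralized first.
By R9 (it is neutralized first): it is aqueous.
By R14 (it is aqueous, it is labeled, it is tagged N): it is hazardous.
By R23 (it is hazardous): it is light-sensitive.
By R22 (it is light-sensitive, it meets criterion F): it satisfies condition S.

Yes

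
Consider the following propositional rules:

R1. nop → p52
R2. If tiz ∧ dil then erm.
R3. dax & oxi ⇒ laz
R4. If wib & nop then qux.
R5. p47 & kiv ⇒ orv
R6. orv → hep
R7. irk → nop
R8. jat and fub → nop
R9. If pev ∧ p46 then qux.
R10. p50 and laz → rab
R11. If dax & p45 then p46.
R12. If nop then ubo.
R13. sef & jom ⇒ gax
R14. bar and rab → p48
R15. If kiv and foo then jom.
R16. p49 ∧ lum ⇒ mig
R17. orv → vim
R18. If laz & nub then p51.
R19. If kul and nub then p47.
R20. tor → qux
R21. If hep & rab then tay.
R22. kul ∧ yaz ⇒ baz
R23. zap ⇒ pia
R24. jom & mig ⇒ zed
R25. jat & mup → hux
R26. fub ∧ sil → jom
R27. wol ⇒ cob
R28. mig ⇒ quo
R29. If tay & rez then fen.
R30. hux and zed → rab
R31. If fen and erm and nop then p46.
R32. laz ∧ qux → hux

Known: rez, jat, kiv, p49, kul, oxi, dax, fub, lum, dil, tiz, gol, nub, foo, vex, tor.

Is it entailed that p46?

erm  (by R2: tiz, dil)
laz  (by R3: dax, oxi)
nop  (by R8: jat, fub)
jom  (by R15: kiv, foo)
mig  (by R16: p49, lum)
p47  (by R19: kul, nub)
qux  (by R20: tor)
zed  (by R24: jom, mig)
hux  (by R32: laz, qux)
orv  (by R5: p47, kiv)
hep  (by R6: orv)
rab  (by R30: hux, zed)
tay  (by R21: hep, rab)
fen  (by R29: tay, rez)
p46  (by R31: fen, erm, nop)

Yes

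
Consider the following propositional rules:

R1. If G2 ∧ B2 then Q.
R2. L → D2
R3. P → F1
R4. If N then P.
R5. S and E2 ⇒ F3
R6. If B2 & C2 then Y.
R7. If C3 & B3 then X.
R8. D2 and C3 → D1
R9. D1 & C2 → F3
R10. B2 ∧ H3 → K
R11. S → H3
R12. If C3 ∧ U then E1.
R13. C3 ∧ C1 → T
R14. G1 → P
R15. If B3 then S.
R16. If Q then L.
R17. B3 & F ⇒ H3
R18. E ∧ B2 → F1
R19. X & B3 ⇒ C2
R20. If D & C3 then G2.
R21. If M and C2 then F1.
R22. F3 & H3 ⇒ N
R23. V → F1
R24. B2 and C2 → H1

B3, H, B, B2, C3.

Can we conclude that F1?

No

Forward chaining from the given facts derives: X, S, C2, H1, Y, H3, K.
Rules concluding F1: R3 needs P; R18 needs E; R21 needs M; R23 needs V — none of these are established.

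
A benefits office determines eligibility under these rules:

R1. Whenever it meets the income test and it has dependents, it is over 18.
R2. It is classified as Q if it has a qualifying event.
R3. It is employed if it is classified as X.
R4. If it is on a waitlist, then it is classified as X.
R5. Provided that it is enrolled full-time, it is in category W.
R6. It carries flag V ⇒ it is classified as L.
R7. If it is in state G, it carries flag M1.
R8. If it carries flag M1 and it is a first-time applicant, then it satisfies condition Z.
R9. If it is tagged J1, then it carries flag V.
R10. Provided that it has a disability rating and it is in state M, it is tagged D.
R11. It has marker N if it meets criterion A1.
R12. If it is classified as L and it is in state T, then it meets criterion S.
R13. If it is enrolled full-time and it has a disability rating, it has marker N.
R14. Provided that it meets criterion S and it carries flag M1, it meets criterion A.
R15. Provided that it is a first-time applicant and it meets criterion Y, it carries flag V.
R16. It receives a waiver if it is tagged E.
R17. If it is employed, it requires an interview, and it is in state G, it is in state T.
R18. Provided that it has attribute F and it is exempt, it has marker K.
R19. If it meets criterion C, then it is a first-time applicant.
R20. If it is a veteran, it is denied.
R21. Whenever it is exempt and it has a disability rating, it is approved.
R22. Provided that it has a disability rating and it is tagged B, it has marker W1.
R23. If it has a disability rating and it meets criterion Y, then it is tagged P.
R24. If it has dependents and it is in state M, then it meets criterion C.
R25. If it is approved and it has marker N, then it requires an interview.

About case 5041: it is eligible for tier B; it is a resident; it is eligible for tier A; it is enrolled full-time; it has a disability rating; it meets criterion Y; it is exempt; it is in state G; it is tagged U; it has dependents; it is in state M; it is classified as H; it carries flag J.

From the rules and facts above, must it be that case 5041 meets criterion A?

No

Forward chaining from the given facts derives: is in category W, carries flag M1, is tagged D, has marker N, is approved, is tagged P, meets criterion C, requires an interview, is a first-time applicant, satisfies condition Z, carries flag V, is classified as L.
The only rule concluding "it meets criterion A" is R14, which needs "it meets criterion S"; that is never established.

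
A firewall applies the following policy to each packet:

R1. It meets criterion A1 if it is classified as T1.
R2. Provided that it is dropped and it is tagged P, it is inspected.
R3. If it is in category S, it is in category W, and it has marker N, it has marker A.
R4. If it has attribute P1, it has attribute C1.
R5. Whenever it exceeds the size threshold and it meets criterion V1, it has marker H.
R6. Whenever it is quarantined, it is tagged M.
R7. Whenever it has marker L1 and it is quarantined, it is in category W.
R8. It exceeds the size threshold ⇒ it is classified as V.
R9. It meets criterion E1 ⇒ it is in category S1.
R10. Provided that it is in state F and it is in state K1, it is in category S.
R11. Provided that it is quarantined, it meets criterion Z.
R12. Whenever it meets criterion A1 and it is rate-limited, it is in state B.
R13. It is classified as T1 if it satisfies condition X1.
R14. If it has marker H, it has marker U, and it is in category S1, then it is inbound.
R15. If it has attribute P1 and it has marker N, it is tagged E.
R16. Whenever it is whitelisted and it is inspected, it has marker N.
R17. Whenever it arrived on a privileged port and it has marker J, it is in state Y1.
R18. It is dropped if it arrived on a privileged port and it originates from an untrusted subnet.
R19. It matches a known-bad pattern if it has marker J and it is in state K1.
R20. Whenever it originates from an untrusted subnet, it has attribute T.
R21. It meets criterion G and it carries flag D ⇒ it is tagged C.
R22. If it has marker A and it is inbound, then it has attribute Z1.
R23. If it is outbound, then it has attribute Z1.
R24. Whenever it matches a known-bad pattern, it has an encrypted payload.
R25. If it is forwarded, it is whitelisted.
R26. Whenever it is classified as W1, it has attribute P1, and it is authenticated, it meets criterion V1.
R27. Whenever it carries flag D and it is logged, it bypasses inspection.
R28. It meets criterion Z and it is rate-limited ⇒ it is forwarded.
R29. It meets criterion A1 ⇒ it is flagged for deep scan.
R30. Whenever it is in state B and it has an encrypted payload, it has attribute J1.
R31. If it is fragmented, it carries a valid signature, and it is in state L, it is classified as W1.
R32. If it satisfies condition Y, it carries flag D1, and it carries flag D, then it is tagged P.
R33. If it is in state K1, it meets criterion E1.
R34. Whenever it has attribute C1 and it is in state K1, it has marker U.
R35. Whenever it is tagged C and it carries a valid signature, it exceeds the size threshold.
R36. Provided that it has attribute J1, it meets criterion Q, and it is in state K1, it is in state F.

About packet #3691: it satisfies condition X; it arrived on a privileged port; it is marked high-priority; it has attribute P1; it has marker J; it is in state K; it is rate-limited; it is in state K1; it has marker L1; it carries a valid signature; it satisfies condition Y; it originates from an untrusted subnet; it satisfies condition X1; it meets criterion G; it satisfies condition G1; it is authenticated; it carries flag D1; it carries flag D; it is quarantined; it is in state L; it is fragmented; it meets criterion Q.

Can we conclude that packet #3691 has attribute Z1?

By R4 (it has attribute P1): it has attribute C1.
By R7 (it has marker L1, it is quarantined): it is in category W.
By R11 (it is quarantined): it meets criterion Z.
By R13 (it satisfies condition X1): it is classified as T1.
By R18 (it arrived on a privileged port, it originates from an untrusted subnet): it is dropped.
By R19 (it has marker J, it is in state K1): it matches a known-bad pattern.
By R21 (it meets criterion G, it carries flag D): it is tagged C.
By R24 (it matches a known-bad pattern): it has an encrypted payload.
By R28 (it meets criterion Z, it is rate-limited): it is forwarded.
By R31 (it is fragmented, it carries a valid signature, it is in state L): it is classified as W1.
By R32 (it satisfies condition Y, it carries flag D1, it carries flag D): it is tagged P.
By R33 (it is in state K1): it meets criterion E1.
By R34 (it has attribute C1, it is in state K1): it has marker U.
By R35 (it is tagged C, it carries a valid signature): it exceeds the size threshold.
By R1 (it is classified as T1): it meets criterion A1.
By R2 (it is dropped, it is tagged P): it is inspected.
By R9 (it meets criterion E1): it is in category S1.
By R12 (it meets criterion A1, it is rate-limited): it is in state B.
By R25 (it is forwarded): it is whitelisted.
By R26 (it is classified as W1, it has attribute P1, it is authenticated): it meets criterion V1.
By R30 (it is in state B, it has an encrypted payload): it has attribute J1.
By R36 (it has attribute J1, it meets criterion Q, it is in state K1): it is in state F.
By R5 (it exceeds the size threshold, it meets criterion V1): it has marker H.
By R10 (it is in state F, it is in state K1): it is in category S.
By R14 (it has marker H, it has marker U, it is in category S1): it is inbound.
By R16 (it is whitelisted, it is inspected): it has marker N.
By R3 (it is in category S, it is in category W, it has marker N): it has marker A.
By R22 (it has marker A, it is inbound): it has attribute Z1.

Yes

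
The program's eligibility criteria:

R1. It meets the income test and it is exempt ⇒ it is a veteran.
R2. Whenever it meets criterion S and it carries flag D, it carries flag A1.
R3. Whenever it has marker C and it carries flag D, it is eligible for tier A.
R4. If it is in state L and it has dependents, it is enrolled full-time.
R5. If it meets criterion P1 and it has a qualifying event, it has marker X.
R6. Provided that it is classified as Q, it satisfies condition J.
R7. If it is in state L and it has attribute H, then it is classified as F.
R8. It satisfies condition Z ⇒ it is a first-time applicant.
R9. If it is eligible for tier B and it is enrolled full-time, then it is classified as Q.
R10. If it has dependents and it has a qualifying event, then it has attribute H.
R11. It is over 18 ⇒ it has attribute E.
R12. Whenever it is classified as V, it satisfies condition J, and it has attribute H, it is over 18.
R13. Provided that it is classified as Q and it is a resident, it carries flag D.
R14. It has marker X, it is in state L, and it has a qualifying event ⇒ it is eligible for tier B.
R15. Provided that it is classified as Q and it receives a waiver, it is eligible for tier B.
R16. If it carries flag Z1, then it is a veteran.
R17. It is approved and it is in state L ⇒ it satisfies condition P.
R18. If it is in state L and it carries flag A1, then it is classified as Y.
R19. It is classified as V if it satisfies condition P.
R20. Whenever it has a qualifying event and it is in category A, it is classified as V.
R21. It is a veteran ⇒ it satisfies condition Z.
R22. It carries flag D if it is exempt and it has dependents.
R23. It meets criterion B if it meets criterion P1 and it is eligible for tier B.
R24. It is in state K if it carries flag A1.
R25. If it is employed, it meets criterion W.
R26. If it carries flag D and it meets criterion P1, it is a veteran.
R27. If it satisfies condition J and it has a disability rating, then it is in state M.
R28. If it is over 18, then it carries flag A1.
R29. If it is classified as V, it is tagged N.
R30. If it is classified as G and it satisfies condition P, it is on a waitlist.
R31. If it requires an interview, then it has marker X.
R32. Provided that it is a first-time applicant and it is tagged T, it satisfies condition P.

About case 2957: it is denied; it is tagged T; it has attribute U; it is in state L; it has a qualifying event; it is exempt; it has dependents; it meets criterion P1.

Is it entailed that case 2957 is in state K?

By R4 (it is in state L, it has dependents): it is enrolled full-time.
By R5 (it meets criterion P1, it has a qualifying event): it has marker X.
By R10 (it has dependents, it has a qualifying event): it has attribute H.
By R14 (it has marker X, it is in state L, it has a qualifying event): it is eligible for tier B.
By R22 (it is exempt, it has dependents): it carries flag D.
By R26 (it carries flag D, it meets criterion P1): it is a veteran.
By R9 (it is eligible for tier B, it is enrolled full-time): it is classified as Q.
By R21 (it is a veteran): it satisfies condition Z.
By R6 (it is classified as Q): it satisfies condition J.
By R8 (it satisfies condition Z): it is a first-time applicant.
By R32 (it is a first-time applicant, it is tagged T): it satisfies condition P.
By R19 (it satisfies condition P): it is classified as V.
By R12 (it is classified as V, it satisfies condition J, it has attribute H): it is over 18.
By R28 (it is over 18): it carries flag A1.
By R24 (it carries flag A1): it is in state K.

Yes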